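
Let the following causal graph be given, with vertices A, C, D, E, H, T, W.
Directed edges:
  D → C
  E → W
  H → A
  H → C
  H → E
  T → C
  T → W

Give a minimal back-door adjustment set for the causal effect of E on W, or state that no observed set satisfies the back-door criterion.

desc(E)\{E}={W}; candidates ⊆ {A,C,D,H,T}.
∅: E⊥W given ∅ in G with E→· removed — back-door holds.

E→W: minimal back-door set ∅.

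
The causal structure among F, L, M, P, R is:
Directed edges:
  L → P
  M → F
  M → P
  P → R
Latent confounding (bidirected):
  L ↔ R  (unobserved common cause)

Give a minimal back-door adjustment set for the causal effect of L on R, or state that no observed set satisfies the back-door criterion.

L→R: no observed back-door set.

desc(L)\{L}={P,R}; candidates ⊆ {F,M}.
L↔R: latent back-door arc(s) into L.
size 0: {}; under {} L still reaches {R} ∋ R.
size 1: {F}, {M}; under {F} L still reaches {R} ∋ R.
size 2: {F,M}; under {F,M} L still reaches {R} ∋ R.
L↔R cannot be blocked by any observed set — no back-door set.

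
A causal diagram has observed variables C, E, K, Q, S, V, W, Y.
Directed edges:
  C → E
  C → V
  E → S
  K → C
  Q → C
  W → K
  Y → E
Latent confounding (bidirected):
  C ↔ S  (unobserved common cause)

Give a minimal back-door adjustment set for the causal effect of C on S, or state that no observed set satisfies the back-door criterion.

C→S: no observed back-door set.

desc(C)\{C}={E,S,V}; candidates ⊆ {K,Q,W,Y}.
C↔S: latent back-door arc(s) into C.
size 0: {}; under {} C still reaches {K,Q,S,W} ∋ S.
size 1: {K}, {Q}, {W} …(+1); under {K} C still reaches {Q,S} ∋ S.
size 2: {K,Q}, {K,W}, {K,Y} …(+3); under {K,Q} C still reaches {S} ∋ S.
C↔S cannot be blocked by any observed set — no back-door set.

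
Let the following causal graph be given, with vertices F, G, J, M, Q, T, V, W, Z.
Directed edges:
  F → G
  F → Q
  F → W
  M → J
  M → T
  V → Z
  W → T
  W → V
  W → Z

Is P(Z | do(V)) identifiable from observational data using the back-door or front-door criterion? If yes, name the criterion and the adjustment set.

desc(V)\{V}={Z}; candidates ⊆ {F,G,J,M,Q,T,W}.
size 0: {}; under {} V still reaches {F,G,Q,T,W,Z} ∋ Z.
{W}: V⊥Z given {W} in G with V→· removed — back-door holds.
P(Z|do(V)) = Σ_{W} P(Z|V,W)·P(W).

P(Z|do(V)): backdoor, adjust for {W}.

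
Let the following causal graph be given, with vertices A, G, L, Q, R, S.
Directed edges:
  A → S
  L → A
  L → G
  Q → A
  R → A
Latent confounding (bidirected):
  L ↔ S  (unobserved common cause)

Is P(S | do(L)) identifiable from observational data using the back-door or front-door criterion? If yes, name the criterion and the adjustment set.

P(S|do(L)): frontdoor, adjust for {A}.

desc(L)\{L}={A,G,S}; candidates ⊆ {Q,R}.
L↔S: latent back-door arc(s) into L.
size 0: {}; under {} L still reaches {S} ∋ S.
size 1: {Q}, {R}; under {Q} L still reaches {S} ∋ S.
size 2: {Q,R}; under {Q,R} L still reaches {S} ∋ S.
L↔S cannot be blocked by any observed set — no back-door set.
{A}: (i) intercepts every directed L→S path; (ii) no back-door L→{A}; (iii) {L} blocks every back-door {A}→S. Front-door holds.
P(S|do(L)) = Σ_{A} P(A|L) Σ_{L'} P(S|A,L')P(L').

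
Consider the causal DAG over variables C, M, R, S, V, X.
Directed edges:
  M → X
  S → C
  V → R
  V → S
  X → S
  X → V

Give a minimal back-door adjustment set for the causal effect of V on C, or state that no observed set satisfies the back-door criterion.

desc(V)\{V}={C,R,S}; candidates ⊆ {M,X}.
size 0: {}; under {} V still reaches {C,M,S,X} ∋ C.
{X}: V⊥C given {X} in G with V→· removed — back-door holds.

V→C: minimal back-door set {X}.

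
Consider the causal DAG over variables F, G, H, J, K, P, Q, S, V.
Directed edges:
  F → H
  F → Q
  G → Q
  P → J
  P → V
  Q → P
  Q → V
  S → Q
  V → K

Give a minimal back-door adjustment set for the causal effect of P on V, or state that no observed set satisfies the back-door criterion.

P→V: minimal back-door set {Q}.

desc(P)\{P}={J,K,V}; candidates ⊆ {F,G,H,Q,S}.
size 0: {}; under {} P still reaches {F,G,H,K,Q,S,V} ∋ V.
{Q}: P⊥V given {Q} in G with P→· removed — back-door holds.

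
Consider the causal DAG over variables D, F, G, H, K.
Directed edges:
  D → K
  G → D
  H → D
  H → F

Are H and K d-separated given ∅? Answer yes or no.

No — H and K are d-connected given ∅.

Bayes-Ball from H | ∅ reaches {D,F,K}.
K ∈ reach(H|∅) ⇒ H ⊥̸ K | ∅.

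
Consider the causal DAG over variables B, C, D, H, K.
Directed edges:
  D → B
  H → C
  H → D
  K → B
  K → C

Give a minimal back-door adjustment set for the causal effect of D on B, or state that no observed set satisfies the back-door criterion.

desc(D)\{D}={B}; candidates ⊆ {C,H,K}.
∅: D⊥B given ∅ in G with D→· removed — back-door holds.

D→B: minimal back-door set ∅.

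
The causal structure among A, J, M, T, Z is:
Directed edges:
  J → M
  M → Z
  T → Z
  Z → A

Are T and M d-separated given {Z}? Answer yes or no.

No — T and M are d-connected given {Z}.

Bayes-Ball from T | {Z} reaches {J,M}.
M ∈ reach(T|{Z}) ⇒ T ⊥̸ M | {Z}.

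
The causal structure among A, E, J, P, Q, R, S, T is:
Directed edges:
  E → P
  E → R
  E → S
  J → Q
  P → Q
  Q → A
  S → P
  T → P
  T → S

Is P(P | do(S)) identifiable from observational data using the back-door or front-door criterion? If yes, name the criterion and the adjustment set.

P(P|do(S)): backdoor, adjust for {E, T}.

desc(S)\{S}={A,P,Q}; candidates ⊆ {E,J,R,T}.
size 0: {}; under {} S still reaches {A,E,P,Q,R,T} ∋ P.
size 1: {E}, {J}, {R} …(+1); under {E} S still reaches {A,P,Q,T} ∋ P.
{E,T}: S⊥P given {E,T} in G with S→· removed — back-door holds.
P(P|do(S)) = Σ_{E,T} P(P|S,E,T)·P(E,T).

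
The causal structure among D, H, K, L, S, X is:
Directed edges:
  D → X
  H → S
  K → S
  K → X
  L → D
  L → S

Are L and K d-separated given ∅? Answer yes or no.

Yes — L ⊥ K | ∅.

Bayes-Ball from L | ∅ reaches {D,S,X}.
K ∉ reach(L|∅) ⇒ L ⊥ K | ∅.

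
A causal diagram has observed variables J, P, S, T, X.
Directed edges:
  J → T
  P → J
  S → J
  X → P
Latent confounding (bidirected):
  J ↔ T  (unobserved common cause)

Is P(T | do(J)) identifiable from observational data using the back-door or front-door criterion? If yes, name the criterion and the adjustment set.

desc(J)\{J}={T}; candidates ⊆ {P,S,X}.
J↔T: latent back-door arc(s) into J.
size 0: {}; under {} J still reaches {P,S,T,X} ∋ T.
size 1: {P}, {S}, {X}; under {P} J still reaches {S,T} ∋ T.
size 2: {P,S}, {P,X}, {S,X}; under {P,S} J still reaches {T} ∋ T.
J↔T cannot be blocked by any observed set — no back-door set.
No mediator lies on a directed J→…→T path.
Neither criterion identifies P(T|do(J)) in this graph.

P(T|do(J)): not identifiable (no BD/FD set).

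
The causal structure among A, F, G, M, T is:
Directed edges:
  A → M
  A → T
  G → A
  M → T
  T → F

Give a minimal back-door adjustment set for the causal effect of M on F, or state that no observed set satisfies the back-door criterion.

desc(M)\{M}={F,T}; candidates ⊆ {A,G}.
size 0: {}; under {} M still reaches {A,F,G,T} ∋ F.
{A}: M⊥F given {A} in G with M→· removed — back-door holds.

M→F: minimal back-door set {A}.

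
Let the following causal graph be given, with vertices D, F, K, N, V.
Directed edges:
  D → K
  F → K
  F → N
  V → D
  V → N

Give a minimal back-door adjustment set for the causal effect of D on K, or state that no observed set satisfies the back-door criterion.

D→K: minimal back-door set ∅.

desc(D)\{D}={K}; candidates ⊆ {F,N,V}.
∅: D⊥K given ∅ in G with D→· removed — back-door holds.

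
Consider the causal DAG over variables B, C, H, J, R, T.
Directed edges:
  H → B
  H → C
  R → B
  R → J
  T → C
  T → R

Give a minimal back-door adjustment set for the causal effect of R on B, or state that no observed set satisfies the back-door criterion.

R→B: minimal back-door set ∅.

desc(R)\{R}={B,J}; candidates ⊆ {C,H,T}.
∅: R⊥B given ∅ in G with R→· removed — back-door holds.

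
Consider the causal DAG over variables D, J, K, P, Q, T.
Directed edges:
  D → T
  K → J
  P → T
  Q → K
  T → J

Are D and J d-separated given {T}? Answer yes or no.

Bayes-Ball from D | {T} reaches {P}.
J ∉ reach(D|{T}) ⇒ D ⊥ J | {T}.

Yes — D ⊥ J | {T}.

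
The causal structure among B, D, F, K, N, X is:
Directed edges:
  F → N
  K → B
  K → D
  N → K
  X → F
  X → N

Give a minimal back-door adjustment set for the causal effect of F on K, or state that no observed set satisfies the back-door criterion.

F→K: minimal back-door set {X}.

desc(F)\{F}={B,D,K,N}; candidates ⊆ {X}.
size 0: {}; under {} F still reaches {B,D,K,N,X} ∋ K.
{X}: F⊥K given {X} in G with F→· removed — back-door holds.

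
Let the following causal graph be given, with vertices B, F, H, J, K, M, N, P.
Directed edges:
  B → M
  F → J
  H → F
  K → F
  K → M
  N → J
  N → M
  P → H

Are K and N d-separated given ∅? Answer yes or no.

Yes — K ⊥ N | ∅.

Bayes-Ball from K | ∅ reaches {F,J,M}.
N ∉ reach(K|∅) ⇒ K ⊥ N | ∅.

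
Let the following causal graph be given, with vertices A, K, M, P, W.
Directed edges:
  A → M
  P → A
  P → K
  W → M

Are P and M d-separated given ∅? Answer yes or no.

Bayes-Ball from P | ∅ reaches {A,K,M}.
M ∈ reach(P|∅) ⇒ P ⊥̸ M | ∅.

No — P and M are d-connected given ∅.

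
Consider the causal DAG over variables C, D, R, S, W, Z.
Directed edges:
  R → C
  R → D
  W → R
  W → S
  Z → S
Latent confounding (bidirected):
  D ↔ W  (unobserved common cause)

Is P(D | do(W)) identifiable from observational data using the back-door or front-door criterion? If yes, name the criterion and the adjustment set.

P(D|do(W)): frontdoor, adjust for {R}.

desc(W)\{W}={C,D,R,S}; candidates ⊆ {Z}.
W↔D: latent back-door arc(s) into W.
size 0: {}; under {} W still reaches {D} ∋ D.
size 1: {Z}; under {Z} W still reaches {D} ∋ D.
W↔D cannot be blocked by any observed set — no back-door set.
{R}: (i) intercepts every directed W→D path; (ii) no back-door W→{R}; (iii) {W} blocks every back-door {R}→D. Front-door holds.
P(D|do(W)) = Σ_{R} P(R|W) Σ_{W'} P(D|R,W')P(W').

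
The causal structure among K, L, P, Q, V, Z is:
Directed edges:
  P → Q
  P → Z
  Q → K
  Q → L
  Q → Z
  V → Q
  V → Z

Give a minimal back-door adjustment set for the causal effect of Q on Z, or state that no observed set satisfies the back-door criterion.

Q→Z: minimal back-door set {P, V}.

desc(Q)\{Q}={K,L,Z}; candidates ⊆ {P,V}.
size 0: {}; under {} Q still reaches {P,V,Z} ∋ Z.
size 1: {P}, {V}; under {P} Q still reaches {V,Z} ∋ Z.
{P,V}: Q⊥Z given {P,V} in G with Q→· removed — back-door holds.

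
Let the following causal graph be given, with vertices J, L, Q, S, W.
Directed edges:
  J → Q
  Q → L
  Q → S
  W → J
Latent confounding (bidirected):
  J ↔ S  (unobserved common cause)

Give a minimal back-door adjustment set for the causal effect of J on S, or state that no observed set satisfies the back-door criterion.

J→S: no observed back-door set.

desc(J)\{J}={L,Q,S}; candidates ⊆ {W}.
J↔S: latent back-door arc(s) into J.
size 0: {}; under {} J still reaches {S,W} ∋ S.
size 1: {W}; under {W} J still reaches {S} ∋ S.
J↔S cannot be blocked by any observed set — no back-door set.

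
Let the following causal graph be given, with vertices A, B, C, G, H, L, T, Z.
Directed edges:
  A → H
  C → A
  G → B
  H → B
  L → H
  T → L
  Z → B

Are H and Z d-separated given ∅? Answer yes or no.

Bayes-Ball from H | ∅ reaches {A,B,C,L,T}.
Z ∉ reach(H|∅) ⇒ H ⊥ Z | ∅.

Yes — H ⊥ Z | ∅.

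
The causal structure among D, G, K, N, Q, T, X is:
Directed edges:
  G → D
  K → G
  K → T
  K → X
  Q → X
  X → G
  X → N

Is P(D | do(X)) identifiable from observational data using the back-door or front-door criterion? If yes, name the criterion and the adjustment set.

desc(X)\{X}={D,G,N}; candidates ⊆ {K,Q,T}.
size 0: {}; under {} X still reaches {D,G,K,Q,T} ∋ D.
{K}: X⊥D given {K} in G with X→· removed — back-door holds.
P(D|do(X)) = Σ_{K} P(D|X,K)·P(K).

P(D|do(X)): backdoor, adjust for {K}.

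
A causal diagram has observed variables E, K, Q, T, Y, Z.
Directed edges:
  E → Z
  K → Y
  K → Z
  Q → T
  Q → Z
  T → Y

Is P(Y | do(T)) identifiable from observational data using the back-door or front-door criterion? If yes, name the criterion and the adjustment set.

P(Y|do(T)): backdoor, adjust for ∅.

desc(T)\{T}={Y}; candidates ⊆ {E,K,Q,Z}.
∅: T⊥Y given ∅ in G with T→· removed — back-door holds.
P(Y|do(T)) = P(Y|T) — no adjustment needed.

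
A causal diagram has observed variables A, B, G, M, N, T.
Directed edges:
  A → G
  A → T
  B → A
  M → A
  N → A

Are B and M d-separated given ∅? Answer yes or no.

Bayes-Ball from B | ∅ reaches {A,G,T}.
M ∉ reach(B|∅) ⇒ B ⊥ M | ∅.

Yes — B ⊥ M | ∅.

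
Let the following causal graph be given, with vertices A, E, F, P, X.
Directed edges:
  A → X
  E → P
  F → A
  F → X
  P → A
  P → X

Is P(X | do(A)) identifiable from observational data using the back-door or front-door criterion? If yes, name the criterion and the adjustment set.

desc(A)\{A}={X}; candidates ⊆ {E,F,P}.
size 0: {}; under {} A still reaches {E,F,P,X} ∋ X.
size 1: {E}, {F}, {P}; under {E} A still reaches {F,P,X} ∋ X.
{F,P}: A⊥X given {F,P} in G with A→· removed — back-door holds.
P(X|do(A)) = Σ_{F,P} P(X|A,F,P)·P(F,P).

P(X|do(A)): backdoor, adjust for {F, P}.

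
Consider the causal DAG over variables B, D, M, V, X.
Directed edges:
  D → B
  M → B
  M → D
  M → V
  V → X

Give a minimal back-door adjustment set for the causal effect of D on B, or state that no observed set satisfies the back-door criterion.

D→B: minimal back-door set {M}.

desc(D)\{D}={B}; candidates ⊆ {M,V,X}.
size 0: {}; under {} D still reaches {B,M,V,X} ∋ B.
{M}: D⊥B given {M} in G with D→· removed — back-door holds.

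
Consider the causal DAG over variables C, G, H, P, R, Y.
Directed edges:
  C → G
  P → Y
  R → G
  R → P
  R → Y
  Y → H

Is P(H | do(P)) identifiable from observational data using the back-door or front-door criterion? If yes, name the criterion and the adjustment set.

P(H|do(P)): backdoor, adjust for {R}.

desc(P)\{P}={H,Y}; candidates ⊆ {C,G,R}.
size 0: {}; under {} P still reaches {G,H,R,Y} ∋ H.
{R}: P⊥H given {R} in G with P→· removed — back-door holds.
P(H|do(P)) = Σ_{R} P(H|P,R)·P(R).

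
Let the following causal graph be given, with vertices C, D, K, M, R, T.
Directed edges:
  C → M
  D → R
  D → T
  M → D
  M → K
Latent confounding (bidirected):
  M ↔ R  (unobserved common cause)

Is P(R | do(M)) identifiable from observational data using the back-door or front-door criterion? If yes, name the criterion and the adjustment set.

P(R|do(M)): frontdoor, adjust for {D}.

desc(M)\{M}={D,K,R,T}; candidates ⊆ {C}.
M↔R: latent back-door arc(s) into M.
size 0: {}; under {} M still reaches {C,R} ∋ R.
size 1: {C}; under {C} M still reaches {R} ∋ R.
M↔R cannot be blocked by any observed set — no back-door set.
{D}: (i) intercepts every directed M→R path; (ii) no back-door M→{D}; (iii) {M} blocks every back-door {D}→R. Front-door holds.
P(R|do(M)) = Σ_{D} P(D|M) Σ_{M'} P(R|D,M')P(M').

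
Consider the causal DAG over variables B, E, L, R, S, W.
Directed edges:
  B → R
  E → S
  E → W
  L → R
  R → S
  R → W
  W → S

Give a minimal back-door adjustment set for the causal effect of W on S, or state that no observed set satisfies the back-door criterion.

desc(W)\{W}={S}; candidates ⊆ {B,E,L,R}.
size 0: {}; under {} W still reaches {B,E,L,R,S} ∋ S.
size 1: {B}, {E}, {L} …(+1); under {B} W still reaches {E,L,R,S} ∋ S.
{E,R}: W⊥S given {E,R} in G with W→· removed — back-door holds.

W→S: minimal back-door set {E, R}.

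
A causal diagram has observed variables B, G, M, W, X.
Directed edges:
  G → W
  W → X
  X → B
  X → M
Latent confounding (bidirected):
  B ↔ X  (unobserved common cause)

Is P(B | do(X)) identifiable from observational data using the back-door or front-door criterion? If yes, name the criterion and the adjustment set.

P(B|do(X)): not identifiable (no BD/FD set).

desc(X)\{X}={B,M}; candidates ⊆ {G,W}.
X↔B: latent back-door arc(s) into X.
size 0: {}; under {} X still reaches {B,G,W} ∋ B.
size 1: {G}, {W}; under {G} X still reaches {B,W} ∋ B.
size 2: {G,W}; under {G,W} X still reaches {B} ∋ B.
X↔B cannot be blocked by any observed set — no back-door set.
No mediator lies on a directed X→…→B path.
Neither criterion identifies P(B|do(X)) in this graph.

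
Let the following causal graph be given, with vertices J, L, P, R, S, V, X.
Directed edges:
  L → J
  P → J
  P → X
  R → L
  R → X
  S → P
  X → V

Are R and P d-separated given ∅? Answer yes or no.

Bayes-Ball from R | ∅ reaches {J,L,V,X}.
P ∉ reach(R|∅) ⇒ R ⊥ P | ∅.

Yes — R ⊥ P | ∅.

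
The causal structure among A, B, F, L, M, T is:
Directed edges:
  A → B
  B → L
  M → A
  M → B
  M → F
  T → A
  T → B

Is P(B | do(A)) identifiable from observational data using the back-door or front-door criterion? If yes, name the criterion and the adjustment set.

P(B|do(A)): backdoor, adjust for {M, T}.

desc(A)\{A}={B,L}; candidates ⊆ {F,M,T}.
size 0: {}; under {} A still reaches {B,F,L,M,T} ∋ B.
size 1: {F}, {M}, {T}; under {F} A still reaches {B,L,M,T} ∋ B.
{M,T}: A⊥B given {M,T} in G with A→· removed — back-door holds.
P(B|do(A)) = Σ_{M,T} P(B|A,M,T)·P(M,T).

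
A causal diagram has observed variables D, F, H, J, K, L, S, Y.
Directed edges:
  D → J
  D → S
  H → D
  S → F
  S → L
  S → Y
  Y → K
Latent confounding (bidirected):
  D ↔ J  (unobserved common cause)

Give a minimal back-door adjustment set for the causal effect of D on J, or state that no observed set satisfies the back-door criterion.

desc(D)\{D}={F,J,K,L,S,Y}; candidates ⊆ {H}.
D↔J: latent back-door arc(s) into D.
size 0: {}; under {} D still reaches {H,J} ∋ J.
size 1: {H}; under {H} D still reaches {J} ∋ J.
D↔J cannot be blocked by any observed set — no back-door set.

D→J: no observed back-door set.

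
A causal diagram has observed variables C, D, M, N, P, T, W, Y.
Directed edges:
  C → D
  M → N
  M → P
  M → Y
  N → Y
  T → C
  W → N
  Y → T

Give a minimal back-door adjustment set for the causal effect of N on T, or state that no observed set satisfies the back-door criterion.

desc(N)\{N}={C,D,T,Y}; candidates ⊆ {M,P,W}.
size 0: {}; under {} N still reaches {C,D,M,P,T,W,Y} ∋ T.
{M}: N⊥T given {M} in G with N→· removed — back-door holds.

N→T: minimal back-door set {M}.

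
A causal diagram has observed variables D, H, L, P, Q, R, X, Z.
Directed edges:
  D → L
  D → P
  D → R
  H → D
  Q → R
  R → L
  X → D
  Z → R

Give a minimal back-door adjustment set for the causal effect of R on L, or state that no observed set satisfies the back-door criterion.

desc(R)\{R}={L}; candidates ⊆ {D,H,P,Q,X,Z}.
size 0: {}; under {} R still reaches {D,H,L,P,Q,X,Z} ∋ L.
{D}: R⊥L given {D} in G with R→· removed — back-door holds.

R→L: minimal back-door set {D}.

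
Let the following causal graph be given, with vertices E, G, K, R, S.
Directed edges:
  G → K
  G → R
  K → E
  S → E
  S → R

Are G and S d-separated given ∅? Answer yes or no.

Yes — G ⊥ S | ∅.

Bayes-Ball from G | ∅ reaches {E,K,R}.
S ∉ reach(G|∅) ⇒ G ⊥ S | ∅.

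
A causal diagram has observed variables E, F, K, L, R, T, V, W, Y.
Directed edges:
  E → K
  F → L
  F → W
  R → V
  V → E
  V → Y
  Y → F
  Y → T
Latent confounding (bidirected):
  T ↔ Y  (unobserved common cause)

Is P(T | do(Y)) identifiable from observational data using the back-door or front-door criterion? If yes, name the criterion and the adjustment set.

P(T|do(Y)): not identifiable (no BD/FD set).

desc(Y)\{Y}={F,L,T,W}; candidates ⊆ {E,K,R,V}.
Y↔T: latent back-door arc(s) into Y.
size 0: {}; under {} Y still reaches {E,K,R,T,V} ∋ T.
size 1: {E}, {K}, {R} …(+1); under {E} Y still reaches {R,T,V} ∋ T.
size 2: {E,K}, {E,R}, {E,V} …(+3); under {E,K} Y still reaches {R,T,V} ∋ T.
Y↔T cannot be blocked by any observed set — no back-door set.
No mediator lies on a directed Y→…→T path.
Neither criterion identifies P(T|do(Y)) in this graph.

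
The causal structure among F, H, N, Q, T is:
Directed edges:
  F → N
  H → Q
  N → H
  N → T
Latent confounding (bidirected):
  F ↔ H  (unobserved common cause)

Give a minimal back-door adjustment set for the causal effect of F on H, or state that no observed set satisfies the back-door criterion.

F→H: no observed back-door set.

desc(F)\{F}={H,N,Q,T}; candidates ⊆ {—}.
F↔H: latent back-door arc(s) into F.
size 0: {}; under {} F still reaches {H,Q} ∋ H.
F↔H cannot be blocked by any observed set — no back-door set.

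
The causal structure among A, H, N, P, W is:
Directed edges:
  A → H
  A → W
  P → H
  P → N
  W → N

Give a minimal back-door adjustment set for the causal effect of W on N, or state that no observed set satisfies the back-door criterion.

desc(W)\{W}={N}; candidates ⊆ {A,H,P}.
∅: W⊥N given ∅ in G with W→· removed — back-door holds.

W→N: minimal back-door set ∅.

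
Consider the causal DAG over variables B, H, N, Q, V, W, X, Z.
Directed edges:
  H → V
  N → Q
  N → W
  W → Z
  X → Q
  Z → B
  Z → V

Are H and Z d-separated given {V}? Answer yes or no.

Bayes-Ball from H | {V} reaches {B,N,Q,W,Z}.
Z ∈ reach(H|{V}) ⇒ H ⊥̸ Z | {V}.

No — H and Z are d-connected given {V}.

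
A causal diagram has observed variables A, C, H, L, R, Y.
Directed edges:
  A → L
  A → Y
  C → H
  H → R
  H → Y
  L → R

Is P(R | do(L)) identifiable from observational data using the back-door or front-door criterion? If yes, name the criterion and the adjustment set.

P(R|do(L)): backdoor, adjust for ∅.

desc(L)\{L}={R}; candidates ⊆ {A,C,H,Y}.
∅: L⊥R given ∅ in G with L→· removed — back-door holds.
P(R|do(L)) = P(R|L) — no adjustment needed.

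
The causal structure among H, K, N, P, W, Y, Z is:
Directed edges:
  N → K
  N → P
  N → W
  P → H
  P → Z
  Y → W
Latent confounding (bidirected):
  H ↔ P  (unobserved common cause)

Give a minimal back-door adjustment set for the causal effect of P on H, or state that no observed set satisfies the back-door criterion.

desc(P)\{P}={H,Z}; candidates ⊆ {K,N,W,Y}.
P↔H: latent back-door arc(s) into P.
size 0: {}; under {} P still reaches {H,K,N,W} ∋ H.
size 1: {K}, {N}, {W} …(+1); under {K} P still reaches {H,N,W} ∋ H.
size 2: {K,N}, {K,W}, {K,Y} …(+3); under {K,N} P still reaches {H} ∋ H.
P↔H cannot be blocked by any observed set — no back-door set.

P→H: no observed back-door set.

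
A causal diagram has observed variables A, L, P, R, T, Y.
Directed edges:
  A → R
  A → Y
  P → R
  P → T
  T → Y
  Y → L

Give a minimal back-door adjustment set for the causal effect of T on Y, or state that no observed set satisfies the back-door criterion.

T→Y: minimal back-door set ∅.

desc(T)\{T}={L,Y}; candidates ⊆ {A,P,R}.
∅: T⊥Y given ∅ in G with T→· removed — back-door holds.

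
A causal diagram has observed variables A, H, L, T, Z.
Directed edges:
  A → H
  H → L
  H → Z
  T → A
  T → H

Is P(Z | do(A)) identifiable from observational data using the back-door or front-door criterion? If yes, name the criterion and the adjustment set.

desc(A)\{A}={H,L,Z}; candidates ⊆ {T}.
size 0: {}; under {} A still reaches {H,L,T,Z} ∋ Z.
{T}: A⊥Z given {T} in G with A→· removed — back-door holds.
P(Z|do(A)) = Σ_{T} P(Z|A,T)·P(T).

P(Z|do(A)): backdoor, adjust for {T}.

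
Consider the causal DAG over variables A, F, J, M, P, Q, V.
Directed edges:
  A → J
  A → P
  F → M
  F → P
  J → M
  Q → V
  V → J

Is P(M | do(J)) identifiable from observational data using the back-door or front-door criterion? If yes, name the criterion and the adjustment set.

P(M|do(J)): backdoor, adjust for ∅.

desc(J)\{J}={M}; candidates ⊆ {A,F,P,Q,V}.
∅: J⊥M given ∅ in G with J→· removed — back-door holds.
P(M|do(J)) = P(M|J) — no adjustment needed.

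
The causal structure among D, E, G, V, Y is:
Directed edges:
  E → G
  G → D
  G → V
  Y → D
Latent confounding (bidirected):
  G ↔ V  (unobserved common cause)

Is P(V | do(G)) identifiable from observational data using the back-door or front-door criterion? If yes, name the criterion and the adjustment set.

desc(G)\{G}={D,V}; candidates ⊆ {E,Y}.
G↔V: latent back-door arc(s) into G.
size 0: {}; under {} G still reaches {E,V} ∋ V.
size 1: {E}, {Y}; under {E} G still reaches {V} ∋ V.
size 2: {E,Y}; under {E,Y} G still reaches {V} ∋ V.
G↔V cannot be blocked by any observed set — no back-door set.
No mediator lies on a directed G→…→V path.
Neither criterion identifies P(V|do(G)) in this graph.

P(V|do(G)): not identifiable (no BD/FD set).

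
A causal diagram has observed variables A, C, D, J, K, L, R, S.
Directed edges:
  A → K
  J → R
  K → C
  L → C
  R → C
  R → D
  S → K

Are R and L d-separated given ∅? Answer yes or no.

Yes — R ⊥ L | ∅.

Bayes-Ball from R | ∅ reaches {C,D,J}.
L ∉ reach(R|∅) ⇒ R ⊥ L | ∅.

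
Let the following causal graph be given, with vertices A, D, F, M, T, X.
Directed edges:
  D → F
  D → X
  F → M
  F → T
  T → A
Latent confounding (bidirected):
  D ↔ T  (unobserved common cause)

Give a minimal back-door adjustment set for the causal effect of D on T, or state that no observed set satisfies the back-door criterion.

D→T: no observed back-door set.

desc(D)\{D}={A,F,M,T,X}; candidates ⊆ {—}.
D↔T: latent back-door arc(s) into D.
size 0: {}; under {} D still reaches {A,T} ∋ T.
D↔T cannot be blocked by any observed set — no back-door set.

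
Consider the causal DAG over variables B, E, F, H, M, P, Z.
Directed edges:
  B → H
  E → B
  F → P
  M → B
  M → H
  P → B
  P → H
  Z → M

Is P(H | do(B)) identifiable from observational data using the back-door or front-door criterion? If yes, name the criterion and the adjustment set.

desc(B)\{B}={H}; candidates ⊆ {E,F,M,P,Z}.
size 0: {}; under {} B still reaches {E,F,H,M,P,Z} ∋ H.
size 1: {E}, {F}, {M} …(+2); under {E} B still reaches {F,H,M,P,Z} ∋ H.
{M,P}: B⊥H given {M,P} in G with B→· removed — back-door holds.
P(H|do(B)) = Σ_{M,P} P(H|B,M,P)·P(M,P).

P(H|do(B)): backdoor, adjust for {M, P}.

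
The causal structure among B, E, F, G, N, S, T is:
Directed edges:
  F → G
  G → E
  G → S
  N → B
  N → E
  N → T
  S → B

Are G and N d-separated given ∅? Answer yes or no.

Yes — G ⊥ N | ∅.

Bayes-Ball from G | ∅ reaches {B,E,F,S}.
N ∉ reach(G|∅) ⇒ G ⊥ N | ∅.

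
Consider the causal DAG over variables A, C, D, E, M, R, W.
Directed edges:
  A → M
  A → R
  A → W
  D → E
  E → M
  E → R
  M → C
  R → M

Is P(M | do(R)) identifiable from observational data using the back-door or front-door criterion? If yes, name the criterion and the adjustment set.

P(M|do(R)): backdoor, adjust for {A, E}.

desc(R)\{R}={C,M}; candidates ⊆ {A,D,E,W}.
size 0: {}; under {} R still reaches {A,C,D,E,M,W} ∋ M.
size 1: {A}, {D}, {E} …(+1); under {A} R still reaches {C,D,E,M} ∋ M.
{A,E}: R⊥M given {A,E} in G with R→· removed — back-door holds.
P(M|do(R)) = Σ_{A,E} P(M|R,A,E)·P(A,E).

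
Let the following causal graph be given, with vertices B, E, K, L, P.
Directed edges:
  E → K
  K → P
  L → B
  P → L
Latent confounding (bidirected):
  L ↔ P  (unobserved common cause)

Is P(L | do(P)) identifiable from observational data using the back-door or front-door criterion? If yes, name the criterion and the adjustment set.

desc(P)\{P}={B,L}; candidates ⊆ {E,K}.
P↔L: latent back-door arc(s) into P.
size 0: {}; under {} P still reaches {B,E,K,L} ∋ L.
size 1: {E}, {K}; under {E} P still reaches {B,K,L} ∋ L.
size 2: {E,K}; under {E,K} P still reaches {B,L} ∋ L.
P↔L cannot be blocked by any observed set — no back-door set.
No mediator lies on a directed P→…→L path.
Neither criterion identifies P(L|do(P)) in this graph.

P(L|do(P)): not identifiable (no BD/FD set).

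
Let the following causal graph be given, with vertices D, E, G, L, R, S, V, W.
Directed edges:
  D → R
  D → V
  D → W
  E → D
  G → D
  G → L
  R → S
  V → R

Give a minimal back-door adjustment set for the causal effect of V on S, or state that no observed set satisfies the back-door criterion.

desc(V)\{V}={R,S}; candidates ⊆ {D,E,G,L,W}.
size 0: {}; under {} V still reaches {D,E,G,L,R,S,W} ∋ S.
{D}: V⊥S given {D} in G with V→· removed — back-door holds.

V→S: minimal back-door set {D}.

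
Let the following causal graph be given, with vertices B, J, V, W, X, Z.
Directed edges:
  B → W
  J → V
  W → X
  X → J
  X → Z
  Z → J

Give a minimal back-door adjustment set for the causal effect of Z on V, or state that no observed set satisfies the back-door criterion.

desc(Z)\{Z}={J,V}; candidates ⊆ {B,W,X}.
size 0: {}; under {} Z still reaches {B,J,V,W,X} ∋ V.
{X}: Z⊥V given {X} in G with Z→· removed — back-door holds.

Z→V: minimal back-door set {X}.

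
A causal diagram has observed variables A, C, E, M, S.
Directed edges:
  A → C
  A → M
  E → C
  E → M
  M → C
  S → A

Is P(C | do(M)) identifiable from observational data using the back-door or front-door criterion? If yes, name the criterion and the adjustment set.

P(C|do(M)): backdoor, adjust for {A, E}.

desc(M)\{M}={C}; candidates ⊆ {A,E,S}.
size 0: {}; under {} M still reaches {A,C,E,S} ∋ C.
size 1: {A}, {E}, {S}; under {A} M still reaches {C,E} ∋ C.
{A,E}: M⊥C given {A,E} in G with M→· removed — back-door holds.
P(C|do(M)) = Σ_{A,E} P(C|M,A,E)·P(A,E).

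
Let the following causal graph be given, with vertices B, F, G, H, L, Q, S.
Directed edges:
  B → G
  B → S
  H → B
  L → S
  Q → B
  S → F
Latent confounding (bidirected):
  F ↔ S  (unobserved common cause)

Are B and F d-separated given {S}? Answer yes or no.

No — B and F are d-connected given {S}.

Bayes-Ball from B | {S} reaches {F,G,H,L,Q}.
F ∈ reach(B|{S}) ⇒ B ⊥̸ F | {S}.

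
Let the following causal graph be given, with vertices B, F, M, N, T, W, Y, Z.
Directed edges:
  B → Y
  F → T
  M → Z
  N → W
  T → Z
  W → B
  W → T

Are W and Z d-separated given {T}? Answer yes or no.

Yes — W ⊥ Z | {T}.

Bayes-Ball from W | {T} reaches {B,F,N,Y}.
Z ∉ reach(W|{T}) ⇒ W ⊥ Z | {T}.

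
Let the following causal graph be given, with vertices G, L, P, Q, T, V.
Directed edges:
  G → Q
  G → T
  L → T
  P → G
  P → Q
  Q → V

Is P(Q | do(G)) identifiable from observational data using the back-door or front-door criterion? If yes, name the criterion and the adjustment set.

P(Q|do(G)): backdoor, adjust for {P}.

desc(G)\{G}={Q,T,V}; candidates ⊆ {L,P}.
size 0: {}; under {} G still reaches {P,Q,V} ∋ Q.
{P}: G⊥Q given {P} in G with G→· removed — back-door holds.
P(Q|do(G)) = Σ_{P} P(Q|G,P)·P(P).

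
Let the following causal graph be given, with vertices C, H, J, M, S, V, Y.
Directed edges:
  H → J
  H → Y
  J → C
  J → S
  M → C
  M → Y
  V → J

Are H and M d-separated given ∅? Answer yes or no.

Bayes-Ball from H | ∅ reaches {C,J,S,Y}.
M ∉ reach(H|∅) ⇒ H ⊥ M | ∅.

Yes — H ⊥ M | ∅.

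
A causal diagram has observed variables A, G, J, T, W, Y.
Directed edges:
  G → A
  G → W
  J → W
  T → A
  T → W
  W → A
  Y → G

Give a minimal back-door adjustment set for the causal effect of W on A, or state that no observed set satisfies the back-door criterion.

W→A: minimal back-door set {G, T}.

desc(W)\{W}={A}; candidates ⊆ {G,J,T,Y}.
size 0: {}; under {} W still reaches {A,G,J,T,Y} ∋ A.
size 1: {G}, {J}, {T} …(+1); under {G} W still reaches {A,J,T} ∋ A.
{G,T}: W⊥A given {G,T} in G with W→· removed — back-door holds.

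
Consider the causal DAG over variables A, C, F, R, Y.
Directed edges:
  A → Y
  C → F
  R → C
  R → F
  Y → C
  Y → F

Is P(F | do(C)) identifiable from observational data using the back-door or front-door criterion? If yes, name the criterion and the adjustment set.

P(F|do(C)): backdoor, adjust for {R, Y}.

desc(C)\{C}={F}; candidates ⊆ {A,R,Y}.
size 0: {}; under {} C still reaches {A,F,R,Y} ∋ F.
size 1: {A}, {R}, {Y}; under {A} C still reaches {F,R,Y} ∋ F.
{R,Y}: C⊥F given {R,Y} in G with C→· removed — back-door holds.
P(F|do(C)) = Σ_{R,Y} P(F|C,R,Y)·P(R,Y).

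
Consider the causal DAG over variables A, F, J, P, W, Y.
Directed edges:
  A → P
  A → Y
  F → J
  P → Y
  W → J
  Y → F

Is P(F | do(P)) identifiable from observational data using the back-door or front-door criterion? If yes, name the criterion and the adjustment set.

P(F|do(P)): backdoor, adjust for {A}.

desc(P)\{P}={F,J,Y}; candidates ⊆ {A,W}.
size 0: {}; under {} P still reaches {A,F,J,Y} ∋ F.
{A}: P⊥F given {A} in G with P→· removed — back-door holds.
P(F|do(P)) = Σ_{A} P(F|P,A)·P(A).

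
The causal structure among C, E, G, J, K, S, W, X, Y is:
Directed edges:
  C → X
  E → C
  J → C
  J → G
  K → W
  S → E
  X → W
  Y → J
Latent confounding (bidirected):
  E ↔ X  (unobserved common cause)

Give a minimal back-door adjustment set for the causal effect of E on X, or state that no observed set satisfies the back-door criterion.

E→X: no observed back-door set.

desc(E)\{E}={C,W,X}; candidates ⊆ {G,J,K,S,Y}.
E↔X: latent back-door arc(s) into E.
size 0: {}; under {} E still reaches {S,W,X} ∋ X.
size 1: {G}, {J}, {K} …(+2); under {G} E still reaches {S,W,X} ∋ X.
size 2: {G,J}, {G,K}, {G,S} …(+7); under {G,J} E still reaches {S,W,X} ∋ X.
E↔X cannot be blocked by any observed set — no back-door set.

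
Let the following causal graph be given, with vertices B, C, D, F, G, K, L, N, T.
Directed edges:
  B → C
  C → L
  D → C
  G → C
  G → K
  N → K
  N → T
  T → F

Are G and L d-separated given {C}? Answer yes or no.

Bayes-Ball from G | {C} reaches {B,D,K}.
L ∉ reach(G|{C}) ⇒ G ⊥ L | {C}.

Yes — G ⊥ L | {C}.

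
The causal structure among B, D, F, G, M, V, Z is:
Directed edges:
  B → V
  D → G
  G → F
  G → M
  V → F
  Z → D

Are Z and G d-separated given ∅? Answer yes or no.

No — Z and G are d-connected given ∅.

Bayes-Ball from Z | ∅ reaches {D,F,G,M}.
G ∈ reach(Z|∅) ⇒ Z ⊥̸ G | ∅.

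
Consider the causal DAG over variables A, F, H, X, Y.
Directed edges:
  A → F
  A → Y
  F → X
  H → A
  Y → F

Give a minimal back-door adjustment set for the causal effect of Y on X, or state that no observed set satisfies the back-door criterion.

Y→X: minimal back-door set {A}.

desc(Y)\{Y}={F,X}; candidates ⊆ {A,H}.
size 0: {}; under {} Y still reaches {A,F,H,X} ∋ X.
{A}: Y⊥X given {A} in G with Y→· removed — back-door holds.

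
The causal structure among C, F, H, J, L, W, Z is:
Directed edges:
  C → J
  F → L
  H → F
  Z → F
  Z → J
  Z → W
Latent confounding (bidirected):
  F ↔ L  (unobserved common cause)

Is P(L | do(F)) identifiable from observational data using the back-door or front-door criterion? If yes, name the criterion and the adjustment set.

desc(F)\{F}={L}; candidates ⊆ {C,H,J,W,Z}.
F↔L: latent back-door arc(s) into F.
size 0: {}; under {} F still reaches {H,J,L,W,Z} ∋ L.
size 1: {C}, {H}, {J} …(+2); under {C} F still reaches {H,J,L,W,Z} ∋ L.
size 2: {C,H}, {C,J}, {C,W} …(+7); under {C,H} F still reaches {J,L,W,Z} ∋ L.
F↔L cannot be blocked by any observed set — no back-door set.
No mediator lies on a directed F→…→L path.
Neither criterion identifies P(L|do(F)) in this graph.

P(L|do(F)): not identifiable (no BD/FD set).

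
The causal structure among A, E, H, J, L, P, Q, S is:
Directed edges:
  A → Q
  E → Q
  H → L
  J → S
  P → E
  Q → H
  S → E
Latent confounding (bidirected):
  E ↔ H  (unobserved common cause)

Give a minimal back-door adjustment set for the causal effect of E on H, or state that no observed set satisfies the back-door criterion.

desc(E)\{E}={H,L,Q}; candidates ⊆ {A,J,P,S}.
E↔H: latent back-door arc(s) into E.
size 0: {}; under {} E still reaches {H,J,L,P,S} ∋ H.
size 1: {A}, {J}, {P} …(+1); under {A} E still reaches {H,J,L,P,S} ∋ H.
size 2: {A,J}, {A,P}, {A,S} …(+3); under {A,J} E still reaches {H,L,P,S} ∋ H.
E↔H cannot be blocked by any observed set — no back-door set.

E→H: no observed back-door set.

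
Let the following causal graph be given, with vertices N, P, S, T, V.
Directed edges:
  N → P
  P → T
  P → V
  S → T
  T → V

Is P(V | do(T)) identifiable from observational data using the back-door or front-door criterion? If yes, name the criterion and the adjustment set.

P(V|do(T)): backdoor, adjust for {P}.

desc(T)\{T}={V}; candidates ⊆ {N,P,S}.
size 0: {}; under {} T still reaches {N,P,S,V} ∋ V.
{P}: T⊥V given {P} in G with T→· removed — back-door holds.
P(V|do(T)) = Σ_{P} P(V|T,P)·P(P).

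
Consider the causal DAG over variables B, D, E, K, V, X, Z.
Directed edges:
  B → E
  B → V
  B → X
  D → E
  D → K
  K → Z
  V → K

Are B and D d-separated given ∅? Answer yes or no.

Bayes-Ball from B | ∅ reaches {E,K,V,X,Z}.
D ∉ reach(B|∅) ⇒ B ⊥ D | ∅.

Yes — B ⊥ D | ∅.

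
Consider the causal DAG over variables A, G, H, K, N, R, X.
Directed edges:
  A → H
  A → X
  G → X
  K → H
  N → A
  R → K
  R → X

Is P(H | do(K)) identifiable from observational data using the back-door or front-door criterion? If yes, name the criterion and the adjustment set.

desc(K)\{K}={H}; candidates ⊆ {A,G,N,R,X}.
∅: K⊥H given ∅ in G with K→· removed — back-door holds.
P(H|do(K)) = P(H|K) — no adjustment needed.

P(H|do(K)): backdoor, adjust for ∅.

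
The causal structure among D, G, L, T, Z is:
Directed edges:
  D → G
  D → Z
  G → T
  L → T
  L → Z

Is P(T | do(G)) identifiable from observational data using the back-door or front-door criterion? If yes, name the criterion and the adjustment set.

P(T|do(G)): backdoor, adjust for ∅.

desc(G)\{G}={T}; candidates ⊆ {D,L,Z}.
∅: G⊥T given ∅ in G with G→· removed — back-door holds.
P(T|do(G)) = P(T|G) — no adjustment needed.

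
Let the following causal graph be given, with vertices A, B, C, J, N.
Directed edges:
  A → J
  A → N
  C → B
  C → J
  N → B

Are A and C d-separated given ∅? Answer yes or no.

Yes — A ⊥ C | ∅.

Bayes-Ball from A | ∅ reaches {B,J,N}.
C ∉ reach(A|∅) ⇒ A ⊥ C | ∅.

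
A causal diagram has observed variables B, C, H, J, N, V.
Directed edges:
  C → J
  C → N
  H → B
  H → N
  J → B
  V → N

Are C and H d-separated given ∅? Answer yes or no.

Bayes-Ball from C | ∅ reaches {B,J,N}.
H ∉ reach(C|∅) ⇒ C ⊥ H | ∅.

Yes — C ⊥ H | ∅.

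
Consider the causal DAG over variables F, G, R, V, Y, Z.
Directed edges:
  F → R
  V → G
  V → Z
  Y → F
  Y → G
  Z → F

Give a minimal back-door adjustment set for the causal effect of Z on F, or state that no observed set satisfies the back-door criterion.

desc(Z)\{Z}={F,R}; candidates ⊆ {G,V,Y}.
∅: Z⊥F given ∅ in G with Z→· removed — back-door holds.

Z→F: minimal back-door set ∅.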